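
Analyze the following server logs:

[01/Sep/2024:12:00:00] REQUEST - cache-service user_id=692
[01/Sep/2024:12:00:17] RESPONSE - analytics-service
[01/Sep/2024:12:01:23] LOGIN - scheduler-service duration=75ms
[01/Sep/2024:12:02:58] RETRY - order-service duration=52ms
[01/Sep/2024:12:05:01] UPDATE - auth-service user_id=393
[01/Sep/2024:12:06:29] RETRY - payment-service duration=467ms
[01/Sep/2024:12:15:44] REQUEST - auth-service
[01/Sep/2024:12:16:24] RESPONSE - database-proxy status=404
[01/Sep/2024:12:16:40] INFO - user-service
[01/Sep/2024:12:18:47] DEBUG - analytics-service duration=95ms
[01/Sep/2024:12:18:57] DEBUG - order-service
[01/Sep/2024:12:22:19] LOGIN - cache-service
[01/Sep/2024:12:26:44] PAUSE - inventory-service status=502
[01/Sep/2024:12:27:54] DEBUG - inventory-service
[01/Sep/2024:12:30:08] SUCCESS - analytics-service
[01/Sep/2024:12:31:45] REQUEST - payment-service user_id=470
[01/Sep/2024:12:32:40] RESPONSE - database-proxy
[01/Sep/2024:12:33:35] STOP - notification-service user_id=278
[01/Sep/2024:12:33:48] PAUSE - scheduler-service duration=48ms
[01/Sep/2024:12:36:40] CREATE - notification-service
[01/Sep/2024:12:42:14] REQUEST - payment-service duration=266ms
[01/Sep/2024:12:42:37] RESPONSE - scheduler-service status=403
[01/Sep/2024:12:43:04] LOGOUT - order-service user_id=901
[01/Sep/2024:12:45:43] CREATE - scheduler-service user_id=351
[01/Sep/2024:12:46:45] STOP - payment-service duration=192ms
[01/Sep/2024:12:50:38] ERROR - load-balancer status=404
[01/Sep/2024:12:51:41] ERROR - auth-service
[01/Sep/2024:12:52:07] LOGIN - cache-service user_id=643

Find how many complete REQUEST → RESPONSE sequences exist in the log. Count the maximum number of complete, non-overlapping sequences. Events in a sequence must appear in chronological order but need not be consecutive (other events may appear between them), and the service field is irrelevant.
4

To count sequences:

1. Look for pattern: REQUEST → RESPONSE
2. Greedily scan the log in chronological order, matching each sequence element in turn (ignoring service)
3. Each time the full pattern completes, increment the count and restart matching from the next event
4. Complete non-overlapping sequences found: 4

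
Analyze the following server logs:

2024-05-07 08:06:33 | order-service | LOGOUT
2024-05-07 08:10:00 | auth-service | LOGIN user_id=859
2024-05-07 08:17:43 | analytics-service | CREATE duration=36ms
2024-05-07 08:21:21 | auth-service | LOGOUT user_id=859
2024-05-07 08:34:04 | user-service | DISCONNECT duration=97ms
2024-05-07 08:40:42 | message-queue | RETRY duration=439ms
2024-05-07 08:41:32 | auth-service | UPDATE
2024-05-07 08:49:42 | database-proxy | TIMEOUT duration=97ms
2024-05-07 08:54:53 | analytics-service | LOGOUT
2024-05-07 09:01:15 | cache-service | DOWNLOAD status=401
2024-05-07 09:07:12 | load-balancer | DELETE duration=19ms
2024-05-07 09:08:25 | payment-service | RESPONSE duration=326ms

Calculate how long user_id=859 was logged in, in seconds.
681

To calculate session duration:

1. Find LOGIN event for user_id=859: 2024-05-07 08:10:00
2. Find LOGOUT event for user_id=859: 2024-05-07 08:21:21
3. Session duration: 2024-05-07 08:21:21 - 2024-05-07 08:10:00 = 681 seconds (11 minutes)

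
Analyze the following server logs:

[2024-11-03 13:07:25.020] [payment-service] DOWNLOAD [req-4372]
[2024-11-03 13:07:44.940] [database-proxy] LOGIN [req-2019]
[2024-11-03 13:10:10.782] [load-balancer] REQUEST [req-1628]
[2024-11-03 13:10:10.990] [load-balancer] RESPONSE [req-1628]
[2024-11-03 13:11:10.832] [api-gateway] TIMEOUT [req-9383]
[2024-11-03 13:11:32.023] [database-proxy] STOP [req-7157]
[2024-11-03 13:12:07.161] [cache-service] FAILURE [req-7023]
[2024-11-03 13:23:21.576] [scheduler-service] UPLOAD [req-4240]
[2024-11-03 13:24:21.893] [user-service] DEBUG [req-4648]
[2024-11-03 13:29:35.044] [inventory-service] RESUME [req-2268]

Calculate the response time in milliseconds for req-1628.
208

To calculate latency:

1. Find REQUEST with id req-1628: 2024-11-03 13:10:10.782
2. Find RESPONSE with id req-1628: 2024-11-03 13:10:10.990
3. Latency: 2024-11-03 13:10:10.990 - 2024-11-03 13:10:10.782 = 208ms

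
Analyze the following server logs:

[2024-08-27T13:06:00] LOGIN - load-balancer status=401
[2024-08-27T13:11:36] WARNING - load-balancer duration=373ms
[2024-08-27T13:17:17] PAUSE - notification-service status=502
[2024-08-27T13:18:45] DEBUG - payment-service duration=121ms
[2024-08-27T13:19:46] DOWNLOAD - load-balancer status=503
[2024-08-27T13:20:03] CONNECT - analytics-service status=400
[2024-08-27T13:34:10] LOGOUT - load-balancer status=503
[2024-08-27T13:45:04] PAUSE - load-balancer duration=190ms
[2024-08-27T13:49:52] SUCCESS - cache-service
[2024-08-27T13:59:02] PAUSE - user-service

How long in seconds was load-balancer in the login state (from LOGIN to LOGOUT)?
1690

To calculate state duration:

1. Find LOGIN event for load-balancer: 2024-08-27T13:06:00
2. Find LOGOUT event for load-balancer: 2024-08-27T13:34:10
3. Calculate duration: 2024-08-27T13:34:10 - 2024-08-27T13:06:00 = 1690 seconds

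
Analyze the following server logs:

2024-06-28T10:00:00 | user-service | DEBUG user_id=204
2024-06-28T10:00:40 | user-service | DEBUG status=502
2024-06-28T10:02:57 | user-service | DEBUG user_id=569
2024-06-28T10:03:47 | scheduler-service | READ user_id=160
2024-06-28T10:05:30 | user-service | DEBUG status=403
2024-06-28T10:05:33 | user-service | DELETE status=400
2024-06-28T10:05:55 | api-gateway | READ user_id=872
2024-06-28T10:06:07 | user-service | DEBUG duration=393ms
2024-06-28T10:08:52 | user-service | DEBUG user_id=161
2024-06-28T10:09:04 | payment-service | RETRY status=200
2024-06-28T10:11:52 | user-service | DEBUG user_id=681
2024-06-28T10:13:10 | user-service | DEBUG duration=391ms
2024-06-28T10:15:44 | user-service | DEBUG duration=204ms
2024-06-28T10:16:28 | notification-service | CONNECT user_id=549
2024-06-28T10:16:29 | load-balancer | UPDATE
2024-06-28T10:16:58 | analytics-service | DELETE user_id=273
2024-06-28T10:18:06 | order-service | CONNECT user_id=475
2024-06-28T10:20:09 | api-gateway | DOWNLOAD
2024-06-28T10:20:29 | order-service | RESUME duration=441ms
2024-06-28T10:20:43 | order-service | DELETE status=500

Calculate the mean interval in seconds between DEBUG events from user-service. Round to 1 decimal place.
118.0

To calculate average interval:

1. Find all DEBUG events for user-service in order
2. Calculate time gaps between consecutive events
3. Compute mean of gaps: 944 / 8 = 118.0 seconds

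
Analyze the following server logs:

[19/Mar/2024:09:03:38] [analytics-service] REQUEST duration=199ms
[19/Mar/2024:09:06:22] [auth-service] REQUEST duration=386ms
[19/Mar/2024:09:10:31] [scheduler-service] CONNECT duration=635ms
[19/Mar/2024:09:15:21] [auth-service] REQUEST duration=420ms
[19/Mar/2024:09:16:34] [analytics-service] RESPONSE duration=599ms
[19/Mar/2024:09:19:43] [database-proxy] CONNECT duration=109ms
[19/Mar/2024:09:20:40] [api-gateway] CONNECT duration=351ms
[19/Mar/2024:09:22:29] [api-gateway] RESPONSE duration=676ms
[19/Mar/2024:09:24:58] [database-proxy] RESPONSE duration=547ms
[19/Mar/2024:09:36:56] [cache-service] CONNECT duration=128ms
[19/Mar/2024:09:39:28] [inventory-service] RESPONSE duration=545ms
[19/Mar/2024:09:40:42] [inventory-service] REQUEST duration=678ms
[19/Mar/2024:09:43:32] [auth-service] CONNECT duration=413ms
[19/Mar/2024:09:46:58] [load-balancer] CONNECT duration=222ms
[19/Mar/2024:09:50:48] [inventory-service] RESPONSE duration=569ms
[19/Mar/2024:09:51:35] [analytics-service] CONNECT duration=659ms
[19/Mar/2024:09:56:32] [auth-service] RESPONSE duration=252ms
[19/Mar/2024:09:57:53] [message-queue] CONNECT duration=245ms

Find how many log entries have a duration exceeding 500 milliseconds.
8

To count timeouts:

1. Threshold: 500ms
2. Extract duration from each log entry
3. Count entries where duration > 500
4. Timeout count: 8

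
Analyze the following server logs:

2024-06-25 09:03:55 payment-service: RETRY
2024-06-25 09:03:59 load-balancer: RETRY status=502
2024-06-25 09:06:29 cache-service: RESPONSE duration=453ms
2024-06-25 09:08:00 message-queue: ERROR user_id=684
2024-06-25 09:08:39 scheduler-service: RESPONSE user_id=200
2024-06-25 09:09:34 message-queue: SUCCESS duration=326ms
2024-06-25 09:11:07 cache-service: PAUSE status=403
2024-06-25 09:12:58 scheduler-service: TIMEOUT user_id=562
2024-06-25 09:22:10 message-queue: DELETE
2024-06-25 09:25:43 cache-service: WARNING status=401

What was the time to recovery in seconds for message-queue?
94

To calculate recovery time:

1. Find ERROR event for message-queue: 2024-06-25 09:08:00
2. Find next SUCCESS event for message-queue: 2024-06-25 09:09:34
3. Recovery time: 2024-06-25 09:09:34 - 2024-06-25 09:08:00 = 94 seconds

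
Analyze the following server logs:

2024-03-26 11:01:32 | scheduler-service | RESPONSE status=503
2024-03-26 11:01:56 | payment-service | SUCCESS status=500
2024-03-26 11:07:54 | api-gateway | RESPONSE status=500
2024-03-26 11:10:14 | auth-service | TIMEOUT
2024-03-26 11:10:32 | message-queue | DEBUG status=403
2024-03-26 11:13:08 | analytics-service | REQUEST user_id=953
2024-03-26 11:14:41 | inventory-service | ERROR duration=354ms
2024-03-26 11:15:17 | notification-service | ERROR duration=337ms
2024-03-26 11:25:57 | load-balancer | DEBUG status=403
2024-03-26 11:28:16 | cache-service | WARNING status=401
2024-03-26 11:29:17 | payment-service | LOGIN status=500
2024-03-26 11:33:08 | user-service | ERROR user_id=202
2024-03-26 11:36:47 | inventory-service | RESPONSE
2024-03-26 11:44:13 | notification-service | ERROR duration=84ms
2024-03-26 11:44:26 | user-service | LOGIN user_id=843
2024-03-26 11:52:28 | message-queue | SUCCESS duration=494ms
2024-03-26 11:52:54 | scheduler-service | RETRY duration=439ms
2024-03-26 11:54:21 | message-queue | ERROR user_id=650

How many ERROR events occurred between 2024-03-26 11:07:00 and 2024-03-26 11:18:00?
2

To count events in the time window:

1. Window boundaries: 2024-03-26 11:07:00 to 2024-03-26 11:18:00
2. Filter for ERROR events within this window
3. Count matching events: 2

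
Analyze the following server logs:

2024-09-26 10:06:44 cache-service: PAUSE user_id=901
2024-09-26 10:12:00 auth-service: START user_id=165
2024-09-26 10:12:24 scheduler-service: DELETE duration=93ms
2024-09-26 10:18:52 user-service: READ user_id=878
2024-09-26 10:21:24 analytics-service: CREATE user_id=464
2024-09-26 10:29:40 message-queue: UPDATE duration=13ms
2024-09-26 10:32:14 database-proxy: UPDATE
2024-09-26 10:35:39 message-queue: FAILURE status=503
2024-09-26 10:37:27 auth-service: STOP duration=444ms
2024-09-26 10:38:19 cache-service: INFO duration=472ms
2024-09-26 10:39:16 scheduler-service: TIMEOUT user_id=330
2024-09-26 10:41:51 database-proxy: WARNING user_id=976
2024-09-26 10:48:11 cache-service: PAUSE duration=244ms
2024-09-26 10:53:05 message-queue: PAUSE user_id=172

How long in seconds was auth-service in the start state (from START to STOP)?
1527

To calculate state duration:

1. Find START event for auth-service: 2024-09-26 10:12:00
2. Find STOP event for auth-service: 2024-09-26 10:37:27
3. Calculate duration: 2024-09-26 10:37:27 - 2024-09-26 10:12:00 = 1527 seconds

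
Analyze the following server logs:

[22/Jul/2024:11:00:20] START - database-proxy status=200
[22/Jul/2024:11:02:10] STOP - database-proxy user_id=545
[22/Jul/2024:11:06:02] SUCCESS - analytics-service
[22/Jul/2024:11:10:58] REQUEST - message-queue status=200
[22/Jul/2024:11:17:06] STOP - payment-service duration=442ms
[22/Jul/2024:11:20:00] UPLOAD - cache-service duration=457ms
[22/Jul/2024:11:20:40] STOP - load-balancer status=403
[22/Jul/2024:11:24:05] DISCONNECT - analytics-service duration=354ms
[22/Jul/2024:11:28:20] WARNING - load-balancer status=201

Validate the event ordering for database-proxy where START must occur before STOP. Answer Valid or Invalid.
Valid

To validate ordering:

1. Required order: START → STOP
2. Rule: START must occur before STOP
3. Check actual order of events for database-proxy
4. Result: Valid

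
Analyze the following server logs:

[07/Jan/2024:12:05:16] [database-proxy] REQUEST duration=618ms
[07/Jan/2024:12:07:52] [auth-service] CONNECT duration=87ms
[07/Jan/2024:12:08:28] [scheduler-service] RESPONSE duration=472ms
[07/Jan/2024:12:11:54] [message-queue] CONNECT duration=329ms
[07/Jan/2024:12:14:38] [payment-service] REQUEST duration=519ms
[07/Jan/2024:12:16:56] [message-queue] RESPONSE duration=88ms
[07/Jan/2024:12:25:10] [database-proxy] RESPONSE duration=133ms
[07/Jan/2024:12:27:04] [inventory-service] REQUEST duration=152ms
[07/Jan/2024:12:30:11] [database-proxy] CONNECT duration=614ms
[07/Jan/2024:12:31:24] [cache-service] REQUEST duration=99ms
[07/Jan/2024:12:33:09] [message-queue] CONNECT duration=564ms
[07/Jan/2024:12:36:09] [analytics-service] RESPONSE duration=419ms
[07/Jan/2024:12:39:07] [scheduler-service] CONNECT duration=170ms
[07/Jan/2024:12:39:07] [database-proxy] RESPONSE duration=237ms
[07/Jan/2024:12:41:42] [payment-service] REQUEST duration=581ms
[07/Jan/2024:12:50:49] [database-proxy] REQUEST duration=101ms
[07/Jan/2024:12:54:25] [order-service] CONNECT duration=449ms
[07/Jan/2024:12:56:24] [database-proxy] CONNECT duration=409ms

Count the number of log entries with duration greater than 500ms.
5

To count timeouts:

1. Threshold: 500ms
2. Extract duration from each log entry
3. Count entries where duration > 500
4. Timeout count: 5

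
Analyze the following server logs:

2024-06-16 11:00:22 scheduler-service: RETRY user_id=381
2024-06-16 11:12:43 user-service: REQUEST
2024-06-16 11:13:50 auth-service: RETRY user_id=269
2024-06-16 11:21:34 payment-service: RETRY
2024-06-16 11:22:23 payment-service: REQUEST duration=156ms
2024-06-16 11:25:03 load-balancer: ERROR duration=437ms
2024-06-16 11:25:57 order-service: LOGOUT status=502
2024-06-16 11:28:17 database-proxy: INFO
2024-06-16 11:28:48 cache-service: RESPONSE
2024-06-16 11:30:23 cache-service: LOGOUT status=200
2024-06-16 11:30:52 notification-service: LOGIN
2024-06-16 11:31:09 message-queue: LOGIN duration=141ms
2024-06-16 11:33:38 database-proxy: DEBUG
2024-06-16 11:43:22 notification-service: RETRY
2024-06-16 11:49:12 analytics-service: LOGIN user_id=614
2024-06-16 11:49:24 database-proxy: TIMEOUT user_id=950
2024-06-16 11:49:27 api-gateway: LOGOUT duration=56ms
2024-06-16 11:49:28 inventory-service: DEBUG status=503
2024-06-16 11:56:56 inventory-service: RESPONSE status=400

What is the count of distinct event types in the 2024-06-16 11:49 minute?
4

To count unique event types:

1. Filter events in the minute starting at 2024-06-16 11:49
2. Extract event types from matching entries
3. Count unique types: 4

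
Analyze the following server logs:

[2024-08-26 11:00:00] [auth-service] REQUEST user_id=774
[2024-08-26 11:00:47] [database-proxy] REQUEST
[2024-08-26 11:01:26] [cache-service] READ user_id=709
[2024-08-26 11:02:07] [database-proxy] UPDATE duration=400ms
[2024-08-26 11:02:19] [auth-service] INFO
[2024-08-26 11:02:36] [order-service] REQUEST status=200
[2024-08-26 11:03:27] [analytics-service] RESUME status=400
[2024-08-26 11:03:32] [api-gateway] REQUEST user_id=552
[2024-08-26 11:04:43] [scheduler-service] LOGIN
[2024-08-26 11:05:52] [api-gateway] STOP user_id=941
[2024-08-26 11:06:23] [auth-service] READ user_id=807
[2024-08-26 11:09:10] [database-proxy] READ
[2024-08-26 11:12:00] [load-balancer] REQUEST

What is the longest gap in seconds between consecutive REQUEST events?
508

To find the longest gap:

1. Extract all REQUEST events in chronological order
2. Calculate time differences between consecutive events
3. Find the maximum difference
4. Longest gap: 508 seconds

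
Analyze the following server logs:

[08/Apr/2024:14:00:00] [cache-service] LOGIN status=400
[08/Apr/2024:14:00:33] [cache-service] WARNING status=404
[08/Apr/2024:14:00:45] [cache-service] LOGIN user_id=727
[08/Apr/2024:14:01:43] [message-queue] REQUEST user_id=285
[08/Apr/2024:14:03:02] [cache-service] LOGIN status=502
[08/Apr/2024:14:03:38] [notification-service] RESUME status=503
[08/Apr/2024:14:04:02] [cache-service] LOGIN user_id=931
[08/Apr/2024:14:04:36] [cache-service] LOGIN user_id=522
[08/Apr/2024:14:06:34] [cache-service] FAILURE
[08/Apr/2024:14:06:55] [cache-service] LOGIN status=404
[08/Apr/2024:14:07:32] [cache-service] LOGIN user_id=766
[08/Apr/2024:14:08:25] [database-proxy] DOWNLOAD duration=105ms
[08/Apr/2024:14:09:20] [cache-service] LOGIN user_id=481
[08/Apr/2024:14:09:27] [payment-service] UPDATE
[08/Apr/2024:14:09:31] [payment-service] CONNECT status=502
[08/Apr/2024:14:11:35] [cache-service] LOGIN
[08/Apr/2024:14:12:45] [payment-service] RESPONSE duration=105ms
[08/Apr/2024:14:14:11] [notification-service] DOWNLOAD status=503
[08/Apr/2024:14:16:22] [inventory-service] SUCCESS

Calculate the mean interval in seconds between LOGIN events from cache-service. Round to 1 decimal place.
86.9

To calculate average interval:

1. Find all LOGIN events for cache-service in order
2. Calculate time gaps between consecutive events
3. Compute mean of gaps: 695 / 8 = 86.9 seconds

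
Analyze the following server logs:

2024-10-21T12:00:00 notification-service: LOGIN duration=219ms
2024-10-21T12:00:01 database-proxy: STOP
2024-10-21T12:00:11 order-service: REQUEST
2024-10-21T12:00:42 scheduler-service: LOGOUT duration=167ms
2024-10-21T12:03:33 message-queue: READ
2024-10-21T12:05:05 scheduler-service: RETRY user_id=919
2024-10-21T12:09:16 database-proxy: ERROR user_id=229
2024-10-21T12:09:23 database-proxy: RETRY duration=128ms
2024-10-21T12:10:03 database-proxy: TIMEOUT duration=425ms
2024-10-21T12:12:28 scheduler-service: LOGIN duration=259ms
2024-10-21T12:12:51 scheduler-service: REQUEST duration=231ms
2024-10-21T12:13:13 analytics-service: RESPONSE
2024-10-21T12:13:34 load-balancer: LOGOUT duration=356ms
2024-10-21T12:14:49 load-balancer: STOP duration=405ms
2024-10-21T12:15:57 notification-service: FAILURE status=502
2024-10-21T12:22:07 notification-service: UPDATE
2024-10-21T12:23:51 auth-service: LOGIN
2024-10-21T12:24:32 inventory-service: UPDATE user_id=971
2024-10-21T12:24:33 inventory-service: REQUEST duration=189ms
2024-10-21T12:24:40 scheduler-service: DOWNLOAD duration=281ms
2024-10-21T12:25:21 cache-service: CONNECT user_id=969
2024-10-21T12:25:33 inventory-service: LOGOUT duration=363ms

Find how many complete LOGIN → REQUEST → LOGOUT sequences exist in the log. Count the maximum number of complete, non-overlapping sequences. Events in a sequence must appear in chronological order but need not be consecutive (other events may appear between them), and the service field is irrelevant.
3

To count sequences:

1. Look for pattern: LOGIN → REQUEST → LOGOUT
2. Greedily scan the log in chronological order, matching each sequence element in turn (ignoring service)
3. Each time the full pattern completes, increment the count and restart matching from the next event
4. Complete non-overlapping sequences found: 3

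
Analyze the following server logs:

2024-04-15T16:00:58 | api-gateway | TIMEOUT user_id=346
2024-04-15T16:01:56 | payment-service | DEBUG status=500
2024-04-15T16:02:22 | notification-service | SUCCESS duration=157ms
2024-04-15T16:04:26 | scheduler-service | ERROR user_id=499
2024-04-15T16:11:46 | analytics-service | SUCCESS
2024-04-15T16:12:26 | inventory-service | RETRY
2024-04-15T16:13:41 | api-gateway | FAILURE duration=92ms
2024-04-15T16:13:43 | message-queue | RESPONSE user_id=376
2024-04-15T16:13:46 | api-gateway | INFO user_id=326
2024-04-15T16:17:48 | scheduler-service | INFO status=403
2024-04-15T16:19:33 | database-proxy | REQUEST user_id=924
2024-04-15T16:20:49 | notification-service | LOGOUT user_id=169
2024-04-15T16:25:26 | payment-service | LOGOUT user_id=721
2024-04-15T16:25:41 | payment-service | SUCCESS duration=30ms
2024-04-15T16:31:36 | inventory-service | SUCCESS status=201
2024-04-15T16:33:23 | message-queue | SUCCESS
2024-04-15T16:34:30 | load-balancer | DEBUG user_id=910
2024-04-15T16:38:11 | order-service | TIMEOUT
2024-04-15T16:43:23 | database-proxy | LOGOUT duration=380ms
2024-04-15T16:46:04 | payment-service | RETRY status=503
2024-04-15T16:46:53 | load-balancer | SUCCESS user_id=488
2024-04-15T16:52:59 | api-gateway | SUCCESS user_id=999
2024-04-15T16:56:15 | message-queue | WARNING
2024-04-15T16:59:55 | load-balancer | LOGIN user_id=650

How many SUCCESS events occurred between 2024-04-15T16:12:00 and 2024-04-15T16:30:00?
1

To count events in the time window:

1. Window boundaries: 2024-04-15T16:12:00 to 2024-04-15T16:30:00
2. Filter for SUCCESS events within this window
3. Count matching events: 1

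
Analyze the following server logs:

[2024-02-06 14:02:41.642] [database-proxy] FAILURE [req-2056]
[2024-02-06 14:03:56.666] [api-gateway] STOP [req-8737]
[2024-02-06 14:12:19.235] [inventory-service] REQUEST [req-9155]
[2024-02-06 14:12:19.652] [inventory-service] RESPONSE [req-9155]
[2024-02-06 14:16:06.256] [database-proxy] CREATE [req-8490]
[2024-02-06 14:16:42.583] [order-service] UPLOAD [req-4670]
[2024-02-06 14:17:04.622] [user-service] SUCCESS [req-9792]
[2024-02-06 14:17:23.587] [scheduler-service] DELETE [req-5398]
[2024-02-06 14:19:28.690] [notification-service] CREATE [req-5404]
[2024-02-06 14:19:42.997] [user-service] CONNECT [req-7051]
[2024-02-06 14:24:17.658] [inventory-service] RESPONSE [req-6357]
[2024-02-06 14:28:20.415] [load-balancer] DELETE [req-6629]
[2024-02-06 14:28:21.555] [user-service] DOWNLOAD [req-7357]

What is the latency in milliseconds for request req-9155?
417

To calculate latency:

1. Find REQUEST with id req-9155: 2024-02-06 14:12:19.235
2. Find RESPONSE with id req-9155: 2024-02-06 14:12:19.652
3. Latency: 2024-02-06 14:12:19.652 - 2024-02-06 14:12:19.235 = 417ms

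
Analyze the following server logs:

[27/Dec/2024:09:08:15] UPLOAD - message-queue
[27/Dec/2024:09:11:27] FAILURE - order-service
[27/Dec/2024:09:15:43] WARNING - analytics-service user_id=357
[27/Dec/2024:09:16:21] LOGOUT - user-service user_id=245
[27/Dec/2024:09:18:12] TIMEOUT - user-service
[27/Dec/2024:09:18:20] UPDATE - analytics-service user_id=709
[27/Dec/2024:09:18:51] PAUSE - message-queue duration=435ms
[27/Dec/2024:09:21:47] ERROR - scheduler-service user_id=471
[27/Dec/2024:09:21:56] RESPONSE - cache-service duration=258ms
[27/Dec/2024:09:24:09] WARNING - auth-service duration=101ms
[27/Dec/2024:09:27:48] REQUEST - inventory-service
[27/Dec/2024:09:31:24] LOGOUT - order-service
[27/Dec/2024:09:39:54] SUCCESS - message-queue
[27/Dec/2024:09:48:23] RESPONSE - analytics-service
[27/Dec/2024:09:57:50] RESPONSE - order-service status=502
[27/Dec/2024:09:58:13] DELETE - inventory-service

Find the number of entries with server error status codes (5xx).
1

To find matching entries:

1. Pattern to match: server error status codes (5xx)
2. Scan each log entry for the pattern
3. Count matches: 1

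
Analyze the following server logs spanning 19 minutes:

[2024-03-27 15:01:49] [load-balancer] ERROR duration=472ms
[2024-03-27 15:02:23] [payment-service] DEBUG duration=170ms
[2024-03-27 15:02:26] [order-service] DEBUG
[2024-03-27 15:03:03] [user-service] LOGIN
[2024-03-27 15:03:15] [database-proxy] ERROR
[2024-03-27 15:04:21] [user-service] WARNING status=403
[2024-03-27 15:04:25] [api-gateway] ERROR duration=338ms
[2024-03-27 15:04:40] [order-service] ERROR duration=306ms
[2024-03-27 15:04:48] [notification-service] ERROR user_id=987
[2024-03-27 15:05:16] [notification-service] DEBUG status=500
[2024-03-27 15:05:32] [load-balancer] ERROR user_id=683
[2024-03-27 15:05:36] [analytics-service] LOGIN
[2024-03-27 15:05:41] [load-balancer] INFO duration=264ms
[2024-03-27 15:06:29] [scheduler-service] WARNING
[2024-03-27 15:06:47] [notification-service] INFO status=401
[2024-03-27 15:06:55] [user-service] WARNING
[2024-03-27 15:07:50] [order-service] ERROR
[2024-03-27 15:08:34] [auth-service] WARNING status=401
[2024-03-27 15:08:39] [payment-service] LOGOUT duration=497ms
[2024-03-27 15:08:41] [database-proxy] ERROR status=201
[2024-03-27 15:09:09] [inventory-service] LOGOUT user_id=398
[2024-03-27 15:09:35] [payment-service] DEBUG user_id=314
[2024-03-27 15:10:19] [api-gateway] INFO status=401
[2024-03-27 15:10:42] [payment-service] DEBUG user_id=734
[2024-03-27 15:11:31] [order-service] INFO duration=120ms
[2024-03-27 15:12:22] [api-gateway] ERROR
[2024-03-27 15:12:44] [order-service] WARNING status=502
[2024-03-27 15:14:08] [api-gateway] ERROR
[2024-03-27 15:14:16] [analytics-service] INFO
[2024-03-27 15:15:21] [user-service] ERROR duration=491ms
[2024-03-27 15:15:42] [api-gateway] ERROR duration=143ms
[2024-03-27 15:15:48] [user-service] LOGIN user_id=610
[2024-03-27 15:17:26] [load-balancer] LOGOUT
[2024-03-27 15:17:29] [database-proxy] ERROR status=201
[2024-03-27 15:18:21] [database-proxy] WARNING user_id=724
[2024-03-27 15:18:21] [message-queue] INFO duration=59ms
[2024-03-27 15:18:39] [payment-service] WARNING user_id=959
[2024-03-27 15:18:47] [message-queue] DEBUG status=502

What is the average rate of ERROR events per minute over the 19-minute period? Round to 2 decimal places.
0.68

To calculate the rate:

1. Count total ERROR events: 13
2. Total time period: 19 minutes
3. Rate = 13 / 19 = 0.68 events per minute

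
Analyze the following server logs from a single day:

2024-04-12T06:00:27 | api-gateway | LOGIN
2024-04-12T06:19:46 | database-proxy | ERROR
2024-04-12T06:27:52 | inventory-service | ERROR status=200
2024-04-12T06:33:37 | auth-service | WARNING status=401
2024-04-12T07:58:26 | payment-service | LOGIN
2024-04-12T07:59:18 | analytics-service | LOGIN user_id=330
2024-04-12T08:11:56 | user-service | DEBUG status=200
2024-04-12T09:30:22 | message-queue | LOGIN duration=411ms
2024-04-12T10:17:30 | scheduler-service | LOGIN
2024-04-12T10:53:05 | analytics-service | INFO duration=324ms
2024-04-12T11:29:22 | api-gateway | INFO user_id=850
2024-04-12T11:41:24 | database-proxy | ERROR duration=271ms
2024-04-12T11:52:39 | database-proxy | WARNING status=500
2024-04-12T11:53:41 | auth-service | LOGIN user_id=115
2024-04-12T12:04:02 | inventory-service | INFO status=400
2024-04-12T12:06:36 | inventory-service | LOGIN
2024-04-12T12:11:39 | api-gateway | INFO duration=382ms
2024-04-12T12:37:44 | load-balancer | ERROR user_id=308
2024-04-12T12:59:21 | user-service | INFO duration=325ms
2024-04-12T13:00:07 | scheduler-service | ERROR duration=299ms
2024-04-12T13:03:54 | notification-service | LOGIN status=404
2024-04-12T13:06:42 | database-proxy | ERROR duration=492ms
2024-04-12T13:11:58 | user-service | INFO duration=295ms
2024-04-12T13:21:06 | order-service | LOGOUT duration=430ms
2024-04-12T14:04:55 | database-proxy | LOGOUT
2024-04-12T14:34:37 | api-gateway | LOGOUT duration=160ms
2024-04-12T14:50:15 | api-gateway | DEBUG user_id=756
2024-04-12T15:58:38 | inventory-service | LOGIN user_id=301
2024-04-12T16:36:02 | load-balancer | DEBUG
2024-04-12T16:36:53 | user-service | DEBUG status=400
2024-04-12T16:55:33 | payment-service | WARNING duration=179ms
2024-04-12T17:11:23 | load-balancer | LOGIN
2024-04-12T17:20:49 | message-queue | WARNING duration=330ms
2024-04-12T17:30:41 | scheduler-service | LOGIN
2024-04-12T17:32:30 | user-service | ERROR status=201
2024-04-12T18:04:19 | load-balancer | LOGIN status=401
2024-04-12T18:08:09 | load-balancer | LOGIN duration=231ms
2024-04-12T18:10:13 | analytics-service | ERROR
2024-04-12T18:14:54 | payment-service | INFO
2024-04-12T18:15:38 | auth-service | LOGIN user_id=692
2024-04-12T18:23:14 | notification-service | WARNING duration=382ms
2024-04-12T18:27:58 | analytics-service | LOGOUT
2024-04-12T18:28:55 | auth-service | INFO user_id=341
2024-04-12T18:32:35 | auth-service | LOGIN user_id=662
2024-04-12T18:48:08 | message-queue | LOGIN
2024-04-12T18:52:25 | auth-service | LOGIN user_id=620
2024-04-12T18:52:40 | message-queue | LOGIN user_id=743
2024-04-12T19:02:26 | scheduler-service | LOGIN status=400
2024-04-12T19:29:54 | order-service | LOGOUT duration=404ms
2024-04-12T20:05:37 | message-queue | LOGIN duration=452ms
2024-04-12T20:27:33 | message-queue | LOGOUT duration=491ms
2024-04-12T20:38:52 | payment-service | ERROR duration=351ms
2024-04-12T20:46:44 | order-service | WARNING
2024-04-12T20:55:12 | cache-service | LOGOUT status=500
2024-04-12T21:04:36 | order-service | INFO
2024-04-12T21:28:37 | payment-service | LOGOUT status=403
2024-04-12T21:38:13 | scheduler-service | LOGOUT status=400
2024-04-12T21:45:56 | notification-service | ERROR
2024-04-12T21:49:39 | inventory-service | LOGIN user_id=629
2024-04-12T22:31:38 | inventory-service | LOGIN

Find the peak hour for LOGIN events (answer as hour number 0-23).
18

To find the peak hour:

1. Group all LOGIN events by hour
2. Count events in each hour
3. Find hour with maximum count
4. Peak hour: 18 (with 7 events)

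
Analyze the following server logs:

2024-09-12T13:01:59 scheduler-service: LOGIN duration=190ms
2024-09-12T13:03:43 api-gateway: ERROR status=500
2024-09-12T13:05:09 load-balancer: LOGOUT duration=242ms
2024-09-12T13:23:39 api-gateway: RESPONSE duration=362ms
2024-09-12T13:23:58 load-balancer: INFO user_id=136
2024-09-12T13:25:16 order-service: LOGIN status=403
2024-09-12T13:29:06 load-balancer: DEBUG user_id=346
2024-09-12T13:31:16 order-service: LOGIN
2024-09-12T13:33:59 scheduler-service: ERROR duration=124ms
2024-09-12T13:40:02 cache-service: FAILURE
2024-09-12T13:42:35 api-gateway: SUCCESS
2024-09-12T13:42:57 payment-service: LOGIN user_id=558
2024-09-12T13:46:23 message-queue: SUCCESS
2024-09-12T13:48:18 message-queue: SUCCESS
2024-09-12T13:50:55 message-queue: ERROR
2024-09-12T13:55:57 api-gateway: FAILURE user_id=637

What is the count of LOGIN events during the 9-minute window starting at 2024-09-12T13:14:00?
0

To count events in the time window:

1. Window boundaries: 2024-09-12T13:14:00 to 2024-09-12T13:23:00
2. Filter for LOGIN events within this window
3. Count matching events: 0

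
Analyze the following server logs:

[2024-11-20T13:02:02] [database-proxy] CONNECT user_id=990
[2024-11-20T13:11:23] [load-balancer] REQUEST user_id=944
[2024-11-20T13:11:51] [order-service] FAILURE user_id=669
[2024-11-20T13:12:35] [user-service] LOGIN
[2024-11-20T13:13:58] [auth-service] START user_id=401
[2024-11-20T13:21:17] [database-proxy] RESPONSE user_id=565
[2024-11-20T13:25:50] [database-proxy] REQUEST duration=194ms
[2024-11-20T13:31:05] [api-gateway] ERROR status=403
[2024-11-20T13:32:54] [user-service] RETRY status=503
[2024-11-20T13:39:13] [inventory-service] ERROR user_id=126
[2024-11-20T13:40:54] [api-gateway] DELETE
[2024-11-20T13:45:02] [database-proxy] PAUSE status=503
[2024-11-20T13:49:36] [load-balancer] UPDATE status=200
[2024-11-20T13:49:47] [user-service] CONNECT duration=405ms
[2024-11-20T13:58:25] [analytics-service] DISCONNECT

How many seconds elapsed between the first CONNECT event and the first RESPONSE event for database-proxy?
1155

To find the time between events:

1. Locate the first CONNECT event for database-proxy: 2024-11-20T13:02:02
2. Locate the first RESPONSE event for database-proxy: 2024-11-20T13:21:17
3. Calculate the difference: 2024-11-20T13:21:17 - 2024-11-20T13:02:02 = 1155 seconds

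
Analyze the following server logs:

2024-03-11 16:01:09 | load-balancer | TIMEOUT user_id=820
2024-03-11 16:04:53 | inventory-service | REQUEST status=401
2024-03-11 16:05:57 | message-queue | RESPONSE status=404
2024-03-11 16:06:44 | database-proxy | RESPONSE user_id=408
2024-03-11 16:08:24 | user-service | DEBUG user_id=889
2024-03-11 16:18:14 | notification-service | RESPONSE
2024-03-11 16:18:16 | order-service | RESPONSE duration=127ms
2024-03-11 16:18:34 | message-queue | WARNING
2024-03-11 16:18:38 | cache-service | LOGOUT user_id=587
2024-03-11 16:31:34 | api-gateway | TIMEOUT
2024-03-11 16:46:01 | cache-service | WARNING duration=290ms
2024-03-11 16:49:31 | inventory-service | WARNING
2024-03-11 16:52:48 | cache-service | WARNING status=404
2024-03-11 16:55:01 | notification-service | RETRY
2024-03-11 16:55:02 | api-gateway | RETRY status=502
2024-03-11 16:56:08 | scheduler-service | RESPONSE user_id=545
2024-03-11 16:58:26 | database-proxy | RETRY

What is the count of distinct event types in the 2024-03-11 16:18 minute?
3

To count unique event types:

1. Filter events in the minute starting at 2024-03-11 16:18
2. Extract event types from matching entries
3. Count unique types: 3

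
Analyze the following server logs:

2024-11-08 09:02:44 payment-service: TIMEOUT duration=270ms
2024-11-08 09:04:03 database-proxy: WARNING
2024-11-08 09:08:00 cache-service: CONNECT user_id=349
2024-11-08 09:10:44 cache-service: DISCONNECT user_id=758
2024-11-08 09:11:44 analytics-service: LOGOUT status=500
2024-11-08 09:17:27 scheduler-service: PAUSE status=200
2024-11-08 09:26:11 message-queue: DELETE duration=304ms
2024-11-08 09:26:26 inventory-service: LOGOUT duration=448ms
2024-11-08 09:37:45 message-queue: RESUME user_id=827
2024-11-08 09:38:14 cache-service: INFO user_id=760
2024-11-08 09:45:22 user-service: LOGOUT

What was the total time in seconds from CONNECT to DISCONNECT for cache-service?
164

To calculate state duration:

1. Find CONNECT event for cache-service: 2024-11-08 09:08:00
2. Find DISCONNECT event for cache-service: 2024-11-08 09:10:44
3. Calculate duration: 2024-11-08 09:10:44 - 2024-11-08 09:08:00 = 164 seconds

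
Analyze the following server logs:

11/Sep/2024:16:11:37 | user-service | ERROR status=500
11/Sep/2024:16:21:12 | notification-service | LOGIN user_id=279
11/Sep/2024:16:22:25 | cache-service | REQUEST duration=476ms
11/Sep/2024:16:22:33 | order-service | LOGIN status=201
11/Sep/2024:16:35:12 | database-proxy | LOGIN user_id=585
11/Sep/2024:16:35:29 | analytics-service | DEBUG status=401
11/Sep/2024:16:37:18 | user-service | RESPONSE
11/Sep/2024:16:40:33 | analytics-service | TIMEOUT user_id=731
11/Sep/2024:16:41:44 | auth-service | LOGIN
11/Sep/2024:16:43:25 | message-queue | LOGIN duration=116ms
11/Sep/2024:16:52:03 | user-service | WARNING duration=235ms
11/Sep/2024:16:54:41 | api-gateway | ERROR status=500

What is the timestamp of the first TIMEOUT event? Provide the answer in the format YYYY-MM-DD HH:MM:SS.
2024-09-11 16:40:33

To find the first event:

1. Filter for all TIMEOUT events
2. Sort by timestamp
3. Select the first one
4. Timestamp: 2024-09-11 16:40:33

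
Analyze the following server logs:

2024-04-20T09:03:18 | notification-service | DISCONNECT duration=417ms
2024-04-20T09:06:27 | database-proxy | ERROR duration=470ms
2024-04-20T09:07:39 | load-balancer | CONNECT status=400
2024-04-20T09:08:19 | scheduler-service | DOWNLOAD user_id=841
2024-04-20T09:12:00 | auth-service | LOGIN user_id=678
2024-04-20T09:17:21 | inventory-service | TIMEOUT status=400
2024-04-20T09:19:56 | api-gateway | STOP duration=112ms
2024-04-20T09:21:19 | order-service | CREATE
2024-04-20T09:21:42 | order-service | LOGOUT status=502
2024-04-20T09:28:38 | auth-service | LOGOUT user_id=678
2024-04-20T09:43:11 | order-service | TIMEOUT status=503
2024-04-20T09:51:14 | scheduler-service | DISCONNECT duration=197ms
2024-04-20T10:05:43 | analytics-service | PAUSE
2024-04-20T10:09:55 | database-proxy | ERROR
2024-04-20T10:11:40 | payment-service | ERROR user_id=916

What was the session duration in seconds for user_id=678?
998

To calculate session duration:

1. Find LOGIN event for user_id=678: 2024-04-20T09:12:00
2. Find LOGOUT event for user_id=678: 2024-04-20T09:28:38
3. Session duration: 2024-04-20T09:28:38 - 2024-04-20T09:12:00 = 998 seconds (16 minutes)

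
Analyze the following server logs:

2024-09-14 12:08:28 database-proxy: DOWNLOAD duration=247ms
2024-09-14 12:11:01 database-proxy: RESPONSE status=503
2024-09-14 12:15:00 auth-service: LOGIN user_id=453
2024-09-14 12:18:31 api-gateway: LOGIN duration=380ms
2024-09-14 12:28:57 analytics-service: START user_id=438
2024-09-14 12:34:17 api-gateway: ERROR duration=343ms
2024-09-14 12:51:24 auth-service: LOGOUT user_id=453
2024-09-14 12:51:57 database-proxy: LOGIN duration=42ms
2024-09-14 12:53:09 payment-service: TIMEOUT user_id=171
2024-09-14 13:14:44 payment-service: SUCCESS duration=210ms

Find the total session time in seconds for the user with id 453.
2184

To calculate session duration:

1. Find LOGIN event for user_id=453: 2024-09-14 12:15:00
2. Find LOGOUT event for user_id=453: 2024-09-14 12:51:24
3. Session duration: 2024-09-14 12:51:24 - 2024-09-14 12:15:00 = 2184 seconds (36 minutes)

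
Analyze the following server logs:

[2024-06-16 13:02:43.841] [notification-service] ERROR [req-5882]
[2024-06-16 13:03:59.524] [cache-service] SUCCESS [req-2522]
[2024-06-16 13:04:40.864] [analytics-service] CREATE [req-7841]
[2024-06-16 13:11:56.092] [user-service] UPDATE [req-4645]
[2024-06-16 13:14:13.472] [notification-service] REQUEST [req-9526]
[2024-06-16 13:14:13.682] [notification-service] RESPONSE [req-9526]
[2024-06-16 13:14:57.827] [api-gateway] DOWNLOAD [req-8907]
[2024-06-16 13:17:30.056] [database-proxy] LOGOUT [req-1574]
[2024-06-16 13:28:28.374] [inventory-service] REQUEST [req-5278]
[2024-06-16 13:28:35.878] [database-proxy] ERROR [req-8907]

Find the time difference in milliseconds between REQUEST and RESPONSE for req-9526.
210

To calculate latency:

1. Find REQUEST with id req-9526: 2024-06-16 13:14:13.472
2. Find RESPONSE with id req-9526: 2024-06-16 13:14:13.682
3. Latency: 2024-06-16 13:14:13.682 - 2024-06-16 13:14:13.472 = 210ms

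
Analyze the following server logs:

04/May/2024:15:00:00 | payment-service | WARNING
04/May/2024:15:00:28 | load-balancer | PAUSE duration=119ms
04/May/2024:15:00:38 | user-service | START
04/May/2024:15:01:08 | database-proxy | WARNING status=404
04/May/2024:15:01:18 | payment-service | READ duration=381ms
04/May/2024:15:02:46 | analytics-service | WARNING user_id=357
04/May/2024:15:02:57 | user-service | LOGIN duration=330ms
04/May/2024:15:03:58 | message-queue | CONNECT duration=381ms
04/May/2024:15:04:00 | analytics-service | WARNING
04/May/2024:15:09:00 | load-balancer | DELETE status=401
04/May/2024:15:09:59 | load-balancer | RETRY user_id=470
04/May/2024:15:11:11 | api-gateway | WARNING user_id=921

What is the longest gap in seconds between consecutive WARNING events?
431

To find the longest gap:

1. Extract all WARNING events in chronological order
2. Calculate time differences between consecutive events
3. Find the maximum difference
4. Longest gap: 431 seconds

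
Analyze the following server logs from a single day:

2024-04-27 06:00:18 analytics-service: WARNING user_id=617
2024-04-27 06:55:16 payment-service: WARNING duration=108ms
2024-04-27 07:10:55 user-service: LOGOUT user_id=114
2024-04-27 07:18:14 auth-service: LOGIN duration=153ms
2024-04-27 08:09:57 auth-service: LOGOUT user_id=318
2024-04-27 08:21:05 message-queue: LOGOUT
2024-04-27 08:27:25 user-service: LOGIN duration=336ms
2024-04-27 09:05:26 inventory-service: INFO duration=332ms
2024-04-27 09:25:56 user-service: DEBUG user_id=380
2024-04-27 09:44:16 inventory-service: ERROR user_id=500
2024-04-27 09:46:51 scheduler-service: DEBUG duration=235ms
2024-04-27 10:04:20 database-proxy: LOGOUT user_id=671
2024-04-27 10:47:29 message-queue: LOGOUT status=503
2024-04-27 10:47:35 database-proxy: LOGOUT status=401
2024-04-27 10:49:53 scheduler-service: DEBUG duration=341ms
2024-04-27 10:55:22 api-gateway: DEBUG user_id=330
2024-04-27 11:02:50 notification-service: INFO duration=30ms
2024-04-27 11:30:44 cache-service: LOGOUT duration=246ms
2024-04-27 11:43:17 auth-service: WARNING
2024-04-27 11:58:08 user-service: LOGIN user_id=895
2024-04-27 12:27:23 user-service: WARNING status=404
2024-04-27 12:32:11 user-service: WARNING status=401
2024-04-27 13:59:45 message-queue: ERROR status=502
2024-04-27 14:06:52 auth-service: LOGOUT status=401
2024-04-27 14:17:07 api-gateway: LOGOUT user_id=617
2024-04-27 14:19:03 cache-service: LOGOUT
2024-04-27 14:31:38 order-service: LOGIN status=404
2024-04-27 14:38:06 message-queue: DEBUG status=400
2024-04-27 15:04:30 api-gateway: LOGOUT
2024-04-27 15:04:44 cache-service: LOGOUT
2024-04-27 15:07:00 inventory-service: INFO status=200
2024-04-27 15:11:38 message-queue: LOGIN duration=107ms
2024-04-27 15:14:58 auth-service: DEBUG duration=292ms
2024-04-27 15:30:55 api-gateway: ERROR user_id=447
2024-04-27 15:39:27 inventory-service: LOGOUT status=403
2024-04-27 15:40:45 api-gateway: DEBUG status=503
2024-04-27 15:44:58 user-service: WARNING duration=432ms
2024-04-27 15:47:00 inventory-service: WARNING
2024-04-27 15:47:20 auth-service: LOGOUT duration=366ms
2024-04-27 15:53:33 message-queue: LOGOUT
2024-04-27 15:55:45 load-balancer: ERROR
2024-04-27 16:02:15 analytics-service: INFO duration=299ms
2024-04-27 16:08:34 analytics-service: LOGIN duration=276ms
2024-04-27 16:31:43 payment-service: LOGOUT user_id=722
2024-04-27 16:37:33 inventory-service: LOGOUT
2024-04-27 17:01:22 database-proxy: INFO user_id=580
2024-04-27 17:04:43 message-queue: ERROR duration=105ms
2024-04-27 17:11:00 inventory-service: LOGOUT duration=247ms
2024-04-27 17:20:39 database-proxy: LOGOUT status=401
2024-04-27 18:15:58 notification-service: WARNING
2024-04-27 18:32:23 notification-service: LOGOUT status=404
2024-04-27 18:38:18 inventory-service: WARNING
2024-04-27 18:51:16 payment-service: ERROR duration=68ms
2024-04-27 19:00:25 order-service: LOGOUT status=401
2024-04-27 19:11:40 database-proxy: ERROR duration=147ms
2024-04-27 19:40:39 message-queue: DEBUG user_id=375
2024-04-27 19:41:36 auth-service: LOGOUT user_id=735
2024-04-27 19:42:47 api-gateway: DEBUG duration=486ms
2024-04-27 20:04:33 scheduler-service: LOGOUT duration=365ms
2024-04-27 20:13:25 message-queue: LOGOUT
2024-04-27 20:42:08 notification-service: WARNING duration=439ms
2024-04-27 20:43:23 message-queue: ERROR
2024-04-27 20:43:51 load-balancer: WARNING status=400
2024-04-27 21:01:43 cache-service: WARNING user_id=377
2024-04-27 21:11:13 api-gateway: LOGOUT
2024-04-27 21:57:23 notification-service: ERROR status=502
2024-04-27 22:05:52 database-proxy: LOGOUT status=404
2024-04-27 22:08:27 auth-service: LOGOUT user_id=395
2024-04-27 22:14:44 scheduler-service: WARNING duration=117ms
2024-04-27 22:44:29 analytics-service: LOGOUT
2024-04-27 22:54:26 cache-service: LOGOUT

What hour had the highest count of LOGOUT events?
15

To find the peak hour:

1. Group all LOGOUT events by hour
2. Count events in each hour
3. Find hour with maximum count
4. Peak hour: 15 (with 5 events)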